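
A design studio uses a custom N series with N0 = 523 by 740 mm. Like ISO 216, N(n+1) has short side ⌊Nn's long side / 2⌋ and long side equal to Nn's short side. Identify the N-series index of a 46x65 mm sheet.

N0: 523 × 740 mm
N1: 370 × 523 mm
N2: 261 × 370 mm
N3: 185 × 261 mm
N4: 130 × 185 mm
N5: 92 × 130 mm
N6: 65 × 92 mm
N7: 46 × 65 mm
N8: 32 × 46 mm
→ matches N7.

N7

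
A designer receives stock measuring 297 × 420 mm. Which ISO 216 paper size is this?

A3 (297 × 420 mm)

Aspect ratio 420/297 ≈ 1.414 — close to the ISO √2 ≈ 1.414.
In the A-series (A0 area = 1 m²): A3 = 297 × 420 mm.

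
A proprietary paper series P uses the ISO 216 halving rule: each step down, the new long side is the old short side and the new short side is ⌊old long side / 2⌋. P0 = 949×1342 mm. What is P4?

P1: ⌊1342/2⌋ × 949 = 671 × 949 mm
P2: ⌊949/2⌋ × 671 = 474 × 671 mm
P3: ⌊671/2⌋ × 474 = 335 × 474 mm
P4: ⌊474/2⌋ × 335 = 237 × 335 mm

237 × 335 mm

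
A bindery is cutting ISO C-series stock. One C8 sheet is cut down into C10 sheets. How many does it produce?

C8 = 57 × 81 mm; C10 = 28 × 40 mm.
Each halving step doubles the count; 2 steps from C8 to C10.
2^2 = 4.

4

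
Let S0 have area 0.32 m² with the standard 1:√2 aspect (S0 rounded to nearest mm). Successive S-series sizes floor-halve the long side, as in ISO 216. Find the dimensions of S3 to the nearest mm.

Let S0's short side be w mm. w · w√2 = 0.32 m² = 320,000 mm², so w ≈ 475.7 mm and w√2 ≈ 672.7 mm → S0 = 476 × 673 mm.
S1: ⌊673/2⌋ × 476 = 336 × 476 mm
S2: ⌊476/2⌋ × 336 = 238 × 336 mm
S3: ⌊336/2⌋ × 238 = 168 × 238 mm

168 × 238 mm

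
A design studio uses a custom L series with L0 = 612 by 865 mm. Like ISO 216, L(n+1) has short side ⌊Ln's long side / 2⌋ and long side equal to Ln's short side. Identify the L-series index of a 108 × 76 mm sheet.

L6

L0: 612 × 865 mm
L1: 432 × 612 mm
L2: 306 × 432 mm
L3: 216 × 306 mm
L4: 153 × 216 mm
L5: 108 × 153 mm
L6: 76 × 108 mm
L7: 54 × 76 mm
→ matches L6.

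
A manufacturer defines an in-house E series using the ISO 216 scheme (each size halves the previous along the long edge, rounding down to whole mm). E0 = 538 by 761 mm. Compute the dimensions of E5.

E1: ⌊761/2⌋ × 538 = 380 × 538 mm
E2: ⌊538/2⌋ × 380 = 269 × 380 mm
E3: ⌊380/2⌋ × 269 = 190 × 269 mm
E4: ⌊269/2⌋ × 190 = 134 × 190 mm
E5: ⌊190/2⌋ × 134 = 95 × 134 mm

95 × 134 mm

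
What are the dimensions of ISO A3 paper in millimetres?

297 × 420 mm

A0 = 841 × 1189 mm (A0 has area 1 m², aspect 1:√2).
A1: ⌊1189/2⌋ × 841 = 594 × 841 mm
A2: ⌊841/2⌋ × 594 = 420 × 594 mm
A3: ⌊594/2⌋ × 420 = 297 × 420 mm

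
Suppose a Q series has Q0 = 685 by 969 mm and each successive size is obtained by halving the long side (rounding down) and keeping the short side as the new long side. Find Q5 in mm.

121 × 171 mm

Q1: ⌊969/2⌋ × 685 = 484 × 685 mm
Q2: ⌊685/2⌋ × 484 = 342 × 484 mm
Q3: ⌊484/2⌋ × 342 = 242 × 342 mm
Q4: ⌊342/2⌋ × 242 = 171 × 242 mm
Q5: ⌊242/2⌋ × 171 = 121 × 171 mm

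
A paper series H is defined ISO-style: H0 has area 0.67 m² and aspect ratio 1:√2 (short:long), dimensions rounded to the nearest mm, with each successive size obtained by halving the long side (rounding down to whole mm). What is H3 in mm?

243 × 344 mm

Let H0's short side be w mm. w · w√2 = 0.67 m² = 670,000 mm², so w ≈ 688.3 mm and w√2 ≈ 973.4 mm → H0 = 688 × 973 mm.
H1: ⌊973/2⌋ × 688 = 486 × 688 mm
H2: ⌊688/2⌋ × 486 = 344 × 486 mm
H3: ⌊486/2⌋ × 344 = 243 × 344 mm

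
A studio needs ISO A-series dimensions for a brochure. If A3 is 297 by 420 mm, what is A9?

37 × 52 mm

A4: ⌊420/2⌋ × 297 = 210 × 297 mm
A5: ⌊297/2⌋ × 210 = 148 × 210 mm
A6: ⌊210/2⌋ × 148 = 105 × 148 mm
A7: ⌊148/2⌋ × 105 = 74 × 105 mm
A8: ⌊105/2⌋ × 74 = 52 × 74 mm
A9: ⌊74/2⌋ × 52 = 37 × 52 mm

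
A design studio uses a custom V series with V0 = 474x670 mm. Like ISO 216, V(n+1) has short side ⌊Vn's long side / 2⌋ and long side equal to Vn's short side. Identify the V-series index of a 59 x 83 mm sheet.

V6

V0: 474 × 670 mm
V1: 335 × 474 mm
V2: 237 × 335 mm
V3: 167 × 237 mm
V4: 118 × 167 mm
V5: 83 × 118 mm
V6: 59 × 83 mm
V7: 41 × 59 mm
→ matches V6.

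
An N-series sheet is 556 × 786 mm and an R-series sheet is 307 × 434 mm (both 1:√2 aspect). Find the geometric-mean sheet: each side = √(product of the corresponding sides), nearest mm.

413 × 584 mm

Short side: √(556 · 307) = √170692 ≈ 413.1 → 413 mm
Long side: √(786 · 434) = √341124 ≈ 584.1 → 584 mm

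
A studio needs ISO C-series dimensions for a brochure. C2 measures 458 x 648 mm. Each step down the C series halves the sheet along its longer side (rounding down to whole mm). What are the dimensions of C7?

C3: ⌊648/2⌋ × 458 = 324 × 458 mm
C4: ⌊458/2⌋ × 324 = 229 × 324 mm
C5: ⌊324/2⌋ × 229 = 162 × 229 mm
C6: ⌊229/2⌋ × 162 = 114 × 162 mm
C7: ⌊162/2⌋ × 114 = 81 × 114 mm

81 × 114 mm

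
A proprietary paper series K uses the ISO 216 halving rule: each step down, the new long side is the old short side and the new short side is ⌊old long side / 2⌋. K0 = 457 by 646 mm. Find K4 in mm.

K1: ⌊646/2⌋ × 457 = 323 × 457 mm
K2: ⌊457/2⌋ × 323 = 228 × 323 mm
K3: ⌊323/2⌋ × 228 = 161 × 228 mm
K4: ⌊228/2⌋ × 161 = 114 × 161 mm

114 × 161 mm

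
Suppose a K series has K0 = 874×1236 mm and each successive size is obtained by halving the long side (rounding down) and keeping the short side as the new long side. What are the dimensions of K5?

154 × 218 mm

K1: ⌊1236/2⌋ × 874 = 618 × 874 mm
K2: ⌊874/2⌋ × 618 = 437 × 618 mm
K3: ⌊618/2⌋ × 437 = 309 × 437 mm
K4: ⌊437/2⌋ × 309 = 218 × 309 mm
K5: ⌊309/2⌋ × 218 = 154 × 218 mm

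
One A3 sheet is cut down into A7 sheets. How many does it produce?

A3 = 297 × 420 mm; A7 = 74 × 105 mm.
Each halving step doubles the count; 4 steps from A3 to A7.
2^4 = 16.

16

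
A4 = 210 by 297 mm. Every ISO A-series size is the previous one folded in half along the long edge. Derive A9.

37 × 52 mm

A5: ⌊297/2⌋ × 210 = 148 × 210 mm
A6: ⌊210/2⌋ × 148 = 105 × 148 mm
A7: ⌊148/2⌋ × 105 = 74 × 105 mm
A8: ⌊105/2⌋ × 74 = 52 × 74 mm
A9: ⌊74/2⌋ × 52 = 37 × 52 mm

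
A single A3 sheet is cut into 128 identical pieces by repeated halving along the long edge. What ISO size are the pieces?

128 = 2^7, so 7 halving steps.
A3 → A4 → … → A10 after 7 steps.

A10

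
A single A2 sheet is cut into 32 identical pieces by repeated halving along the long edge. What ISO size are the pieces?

32 = 2^5, so 5 halving steps.
A2 → A3 → … → A7 after 5 steps.

A7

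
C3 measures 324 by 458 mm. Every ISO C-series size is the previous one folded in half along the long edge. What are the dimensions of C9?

40 × 57 mm

C4: ⌊458/2⌋ × 324 = 229 × 324 mm
C5: ⌊324/2⌋ × 229 = 162 × 229 mm
C6: ⌊229/2⌋ × 162 = 114 × 162 mm
C7: ⌊162/2⌋ × 114 = 81 × 114 mm
C8: ⌊114/2⌋ × 81 = 57 × 81 mm
C9: ⌊81/2⌋ × 57 = 40 × 57 mm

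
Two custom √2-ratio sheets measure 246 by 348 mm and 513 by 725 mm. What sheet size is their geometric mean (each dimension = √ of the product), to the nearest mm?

355 × 502 mm

Short side: √(246 · 513) = √126198 ≈ 355.2 → 355 mm
Long side: √(348 · 725) = √252300 ≈ 502.3 → 502 mm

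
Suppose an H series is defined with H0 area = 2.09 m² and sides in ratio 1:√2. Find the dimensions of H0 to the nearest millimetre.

Let the short side be w mm. Then w · w√2 = 2.09 m² = 2,090,000 mm².
w² = 2,090,000/√2, so w ≈ 1215.7 mm; long side = w√2 ≈ 1719.2 mm.

1216 × 1719 mm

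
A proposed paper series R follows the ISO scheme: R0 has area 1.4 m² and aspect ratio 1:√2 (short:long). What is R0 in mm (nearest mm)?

Let the short side be w mm. Then w · w√2 = 1.4 m² = 1,400,000 mm².
w² = 1,400,000/√2, so w ≈ 995.0 mm; long side = w√2 ≈ 1407.1 mm.

995 × 1407 mm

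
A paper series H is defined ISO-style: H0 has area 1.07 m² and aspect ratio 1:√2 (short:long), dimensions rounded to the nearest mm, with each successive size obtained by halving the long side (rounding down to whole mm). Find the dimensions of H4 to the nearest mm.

Let H0's short side be w mm. w · w√2 = 1.07 m² = 1,070,000 mm², so w ≈ 869.8 mm and w√2 ≈ 1230.1 mm → H0 = 870 × 1230 mm.
H1: ⌊1230/2⌋ × 870 = 615 × 870 mm
H2: ⌊870/2⌋ × 615 = 435 × 615 mm
H3: ⌊615/2⌋ × 435 = 307 × 435 mm
H4: ⌊435/2⌋ × 307 = 217 × 307 mm

217 × 307 mm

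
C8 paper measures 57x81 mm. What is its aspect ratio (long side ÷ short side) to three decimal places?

1.421

81 / 57 = 1.421
ISO 216 targets √2 ≈ 1.414; the +0.007 deviation is from mm rounding.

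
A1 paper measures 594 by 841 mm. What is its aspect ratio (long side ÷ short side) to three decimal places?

841 / 594 = 1.416
ISO 216 targets √2 ≈ 1.414; the +0.002 deviation is from mm rounding.

1.416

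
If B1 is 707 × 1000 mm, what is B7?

B2: ⌊1000/2⌋ × 707 = 500 × 707 mm
B3: ⌊707/2⌋ × 500 = 353 × 500 mm
B4: ⌊500/2⌋ × 353 = 250 × 353 mm
B5: ⌊353/2⌋ × 250 = 176 × 250 mm
B6: ⌊250/2⌋ × 176 = 125 × 176 mm
B7: ⌊176/2⌋ × 125 = 88 × 125 mm

88 × 125 mm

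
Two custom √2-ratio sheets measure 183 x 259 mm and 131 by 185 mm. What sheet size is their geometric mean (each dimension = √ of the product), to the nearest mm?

Short side: √(183 · 131) = √23973 ≈ 154.8 → 155 mm
Long side: √(259 · 185) = √47915 ≈ 218.9 → 219 mm

155 × 219 mm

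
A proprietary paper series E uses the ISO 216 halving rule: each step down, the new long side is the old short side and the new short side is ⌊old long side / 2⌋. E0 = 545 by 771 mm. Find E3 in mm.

192 × 272 mm

E1: ⌊771/2⌋ × 545 = 385 × 545 mm
E2: ⌊545/2⌋ × 385 = 272 × 385 mm
E3: ⌊385/2⌋ × 272 = 192 × 272 mm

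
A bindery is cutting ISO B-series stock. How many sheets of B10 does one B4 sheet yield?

Each ISO step halves the sheet: 1 × B4 → 2 × B5 → 4 × B6 → 8 × B7 → …
From B4 to B10 is 6 halving steps: 2^6 = 64.

64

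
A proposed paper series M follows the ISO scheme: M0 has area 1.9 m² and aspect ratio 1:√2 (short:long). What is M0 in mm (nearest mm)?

Let the short side be w mm. Then w · w√2 = 1.9 m² = 1,900,000 mm².
w² = 1,900,000/√2, so w ≈ 1159.1 mm; long side = w√2 ≈ 1639.2 mm.

1159 × 1639 mm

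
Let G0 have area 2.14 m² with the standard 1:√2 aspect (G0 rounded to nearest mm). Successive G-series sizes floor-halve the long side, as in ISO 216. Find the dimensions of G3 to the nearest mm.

Let G0's short side be w mm. w · w√2 = 2.14 m² = 2,140,000 mm², so w ≈ 1230.1 mm and w√2 ≈ 1739.7 mm → G0 = 1230 × 1740 mm.
G1: ⌊1740/2⌋ × 1230 = 870 × 1230 mm
G2: ⌊1230/2⌋ × 870 = 615 × 870 mm
G3: ⌊870/2⌋ × 615 = 435 × 615 mm

435 × 615 mm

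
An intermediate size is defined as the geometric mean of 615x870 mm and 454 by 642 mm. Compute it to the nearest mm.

528 × 747 mm

Short side: √(615 · 454) = √279210 ≈ 528.4 → 528 mm
Long side: √(870 · 642) = √558540 ≈ 747.4 → 747 mm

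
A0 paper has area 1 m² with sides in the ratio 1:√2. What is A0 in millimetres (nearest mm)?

Let the short side be w mm. Then the long side is w√2 and w · w√2 = 10⁶ mm².
w² = 10⁶/√2, so w = 1000 / 2^(1/4) ≈ 840.9 mm; long side = 1000 · 2^(1/4) ≈ 1189.2 mm.

841 × 1189 mm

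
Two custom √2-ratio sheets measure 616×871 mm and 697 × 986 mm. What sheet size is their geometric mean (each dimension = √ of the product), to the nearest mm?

Short side: √(616 · 697) = √429352 ≈ 655.2 → 655 mm
Long side: √(871 · 986) = √858806 ≈ 926.7 → 927 mm

655 × 927 mm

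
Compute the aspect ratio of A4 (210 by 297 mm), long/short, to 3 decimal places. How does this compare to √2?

297 / 210 = 1.414
Matches √2 ≈ 1.414 — the ISO 216 defining ratio.

1.414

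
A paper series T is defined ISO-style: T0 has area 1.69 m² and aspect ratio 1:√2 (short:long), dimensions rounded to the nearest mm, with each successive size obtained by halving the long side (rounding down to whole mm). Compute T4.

Let T0's short side be w mm. w · w√2 = 1.69 m² = 1,690,000 mm², so w ≈ 1093.2 mm and w√2 ≈ 1546.0 mm → T0 = 1093 × 1546 mm.
T1: ⌊1546/2⌋ × 1093 = 773 × 1093 mm
T2: ⌊1093/2⌋ × 773 = 546 × 773 mm
T3: ⌊773/2⌋ × 546 = 386 × 546 mm
T4: ⌊546/2⌋ × 386 = 273 × 386 mm

273 × 386 mm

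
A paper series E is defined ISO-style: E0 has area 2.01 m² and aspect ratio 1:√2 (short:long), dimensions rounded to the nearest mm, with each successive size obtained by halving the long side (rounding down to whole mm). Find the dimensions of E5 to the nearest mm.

Let E0's short side be w mm. w · w√2 = 2.01 m² = 2,010,000 mm², so w ≈ 1192.2 mm and w√2 ≈ 1686.0 mm → E0 = 1192 × 1686 mm.
E1: ⌊1686/2⌋ × 1192 = 843 × 1192 mm
E2: ⌊1192/2⌋ × 843 = 596 × 843 mm
E3: ⌊843/2⌋ × 596 = 421 × 596 mm
E4: ⌊596/2⌋ × 421 = 298 × 421 mm
E5: ⌊421/2⌋ × 298 = 210 × 298 mm

210 × 298 mm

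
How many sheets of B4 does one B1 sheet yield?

8

Each ISO step halves the sheet: 1 × B1 → 2 × B2 → 4 × B3 → 8 × B4
From B1 to B4 is 3 halving steps: 2^3 = 8.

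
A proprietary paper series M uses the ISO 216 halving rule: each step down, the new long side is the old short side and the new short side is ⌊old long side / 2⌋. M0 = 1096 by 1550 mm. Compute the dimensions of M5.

193 × 274 mm

M1: ⌊1550/2⌋ × 1096 = 775 × 1096 mm
M2: ⌊1096/2⌋ × 775 = 548 × 775 mm
M3: ⌊775/2⌋ × 548 = 387 × 548 mm
M4: ⌊548/2⌋ × 387 = 274 × 387 mm
M5: ⌊387/2⌋ × 274 = 193 × 274 mm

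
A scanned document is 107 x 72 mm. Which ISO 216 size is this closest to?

A7 (74 × 105 mm)

Aspect ratio 107/72 ≈ 1.486 (ISO target is √2 ≈ 1.414).
In the A-series (A0 area = 1 m²): A7 = 74 × 105 mm.
Off by 4 mm total — nearest standard size.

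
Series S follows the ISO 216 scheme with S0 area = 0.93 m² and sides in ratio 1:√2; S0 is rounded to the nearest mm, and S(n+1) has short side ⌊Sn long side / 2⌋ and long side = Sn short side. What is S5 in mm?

143 × 202 mm

Let S0's short side be w mm. w · w√2 = 0.93 m² = 930,000 mm², so w ≈ 810.9 mm and w√2 ≈ 1146.8 mm → S0 = 811 × 1147 mm.
S1: ⌊1147/2⌋ × 811 = 573 × 811 mm
S2: ⌊811/2⌋ × 573 = 405 × 573 mm
S3: ⌊573/2⌋ × 405 = 286 × 405 mm
S4: ⌊405/2⌋ × 286 = 202 × 286 mm
S5: ⌊286/2⌋ × 202 = 143 × 202 mm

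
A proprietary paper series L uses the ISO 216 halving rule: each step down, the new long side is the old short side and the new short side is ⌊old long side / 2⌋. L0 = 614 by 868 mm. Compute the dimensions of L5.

108 × 153 mm

L1: ⌊868/2⌋ × 614 = 434 × 614 mm
L2: ⌊614/2⌋ × 434 = 307 × 434 mm
L3: ⌊434/2⌋ × 307 = 217 × 307 mm
L4: ⌊307/2⌋ × 217 = 153 × 217 mm
L5: ⌊217/2⌋ × 153 = 108 × 153 mm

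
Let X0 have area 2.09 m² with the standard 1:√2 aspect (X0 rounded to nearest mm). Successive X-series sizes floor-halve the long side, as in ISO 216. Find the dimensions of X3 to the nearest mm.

Let X0's short side be w mm. w · w√2 = 2.09 m² = 2,090,000 mm², so w ≈ 1215.7 mm and w√2 ≈ 1719.2 mm → X0 = 1216 × 1719 mm.
X1: ⌊1719/2⌋ × 1216 = 859 × 1216 mm
X2: ⌊1216/2⌋ × 859 = 608 × 859 mm
X3: ⌊859/2⌋ × 608 = 429 × 608 mm

429 × 608 mm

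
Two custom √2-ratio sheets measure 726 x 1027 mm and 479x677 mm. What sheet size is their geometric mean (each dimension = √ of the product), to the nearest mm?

590 × 834 mm

Short side: √(726 · 479) = √347754 ≈ 589.7 → 590 mm
Long side: √(1027 · 677) = √695279 ≈ 833.8 → 834 mm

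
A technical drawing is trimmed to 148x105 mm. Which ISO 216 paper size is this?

Aspect ratio 148/105 ≈ 1.410 — close to the ISO √2 ≈ 1.414.
In the A-series (A0 area = 1 m²): A6 = 105 × 148 mm.

A6 (105 × 148 mm)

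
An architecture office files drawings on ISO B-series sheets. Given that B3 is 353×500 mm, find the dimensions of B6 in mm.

B4: ⌊500/2⌋ × 353 = 250 × 353 mm
B5: ⌊353/2⌋ × 250 = 176 × 250 mm
B6: ⌊250/2⌋ × 176 = 125 × 176 mm

125 × 176 mm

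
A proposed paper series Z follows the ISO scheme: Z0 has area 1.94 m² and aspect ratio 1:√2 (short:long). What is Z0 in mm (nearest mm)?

Let the short side be w mm. Then w · w√2 = 1.94 m² = 1,940,000 mm².
w² = 1,940,000/√2, so w ≈ 1171.2 mm; long side = w√2 ≈ 1656.4 mm.

1171 × 1656 mm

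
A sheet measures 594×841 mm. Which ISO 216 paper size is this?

Aspect ratio 841/594 ≈ 1.416 — close to the ISO √2 ≈ 1.414.
In the A-series (A0 area = 1 m²): A1 = 594 × 841 mm.

A1 (594 × 841 mm)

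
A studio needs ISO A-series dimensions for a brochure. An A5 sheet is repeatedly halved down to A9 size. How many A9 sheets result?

16

A5 = 148 × 210 mm; A9 = 37 × 52 mm.
Each halving step doubles the count; 4 steps from A5 to A9.
2^4 = 16.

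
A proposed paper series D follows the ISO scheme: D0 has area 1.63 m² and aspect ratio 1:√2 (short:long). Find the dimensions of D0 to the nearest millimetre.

1074 × 1518 mm

Let the short side be w mm. Then w · w√2 = 1.63 m² = 1,630,000 mm².
w² = 1,630,000/√2, so w ≈ 1073.6 mm; long side = w√2 ≈ 1518.3 mm.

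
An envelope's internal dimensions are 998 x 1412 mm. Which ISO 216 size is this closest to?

Aspect ratio 1412/998 ≈ 1.415 — close to the ISO √2 ≈ 1.414.
In the B-series (B0 = 1000 × 1414 mm): B0 = 1000 × 1414 mm.
Off by 4 mm total — nearest standard size.

B0 (1000 × 1414 mm)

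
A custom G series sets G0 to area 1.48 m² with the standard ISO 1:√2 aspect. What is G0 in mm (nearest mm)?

Let the short side be w mm. Then w · w√2 = 1.48 m² = 1,480,000 mm².
w² = 1,480,000/√2, so w ≈ 1023.0 mm; long side = w√2 ≈ 1446.7 mm.

1023 × 1447 mm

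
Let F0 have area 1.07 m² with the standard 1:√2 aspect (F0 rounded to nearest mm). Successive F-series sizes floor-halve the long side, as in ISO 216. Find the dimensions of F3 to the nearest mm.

307 × 435 mm

Let F0's short side be w mm. w · w√2 = 1.07 m² = 1,070,000 mm², so w ≈ 869.8 mm and w√2 ≈ 1230.1 mm → F0 = 870 × 1230 mm.
F1: ⌊1230/2⌋ × 870 = 615 × 870 mm
F2: ⌊870/2⌋ × 615 = 435 × 615 mm
F3: ⌊615/2⌋ × 435 = 307 × 435 mm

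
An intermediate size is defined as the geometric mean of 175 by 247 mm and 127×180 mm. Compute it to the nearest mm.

149 × 211 mm

Short side: √(175 · 127) = √22225 ≈ 149.1 → 149 mm
Long side: √(247 · 180) = √44460 ≈ 210.9 → 211 mm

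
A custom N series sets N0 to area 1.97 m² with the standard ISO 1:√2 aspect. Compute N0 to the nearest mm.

1180 × 1669 mm

Let the short side be w mm. Then w · w√2 = 1.97 m² = 1,970,000 mm².
w² = 1,970,000/√2, so w ≈ 1180.3 mm; long side = w√2 ≈ 1669.1 mm.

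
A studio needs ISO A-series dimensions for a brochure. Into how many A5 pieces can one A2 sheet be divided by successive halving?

8

A2 = 420 × 594 mm; A5 = 148 × 210 mm.
Each halving step doubles the count; 3 steps from A2 to A5.
2^3 = 8.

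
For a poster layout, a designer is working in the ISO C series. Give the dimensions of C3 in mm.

C0 = 917 × 1297 mm (C0 is the geometric mean of A0 and B0, aspect 1:√2).
C1: ⌊1297/2⌋ × 917 = 648 × 917 mm
C2: ⌊917/2⌋ × 648 = 458 × 648 mm
C3: ⌊648/2⌋ × 458 = 324 × 458 mm

324 × 458 mm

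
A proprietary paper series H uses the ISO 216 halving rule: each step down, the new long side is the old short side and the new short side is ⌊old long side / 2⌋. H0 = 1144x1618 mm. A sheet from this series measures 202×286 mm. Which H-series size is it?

H5

H0: 1144 × 1618 mm
H1: 809 × 1144 mm
H2: 572 × 809 mm
H3: 404 × 572 mm
H4: 286 × 404 mm
H5: 202 × 286 mm
H6: 143 × 202 mm
→ matches H5.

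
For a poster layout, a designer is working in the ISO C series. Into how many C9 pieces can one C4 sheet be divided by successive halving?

32

C4 = 229 × 324 mm; C9 = 40 × 57 mm.
Each halving step doubles the count; 5 steps from C4 to C9.
2^5 = 32.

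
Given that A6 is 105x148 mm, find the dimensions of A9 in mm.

37 × 52 mm

A7: ⌊148/2⌋ × 105 = 74 × 105 mm
A8: ⌊105/2⌋ × 74 = 52 × 74 mm
A9: ⌊74/2⌋ × 52 = 37 × 52 mm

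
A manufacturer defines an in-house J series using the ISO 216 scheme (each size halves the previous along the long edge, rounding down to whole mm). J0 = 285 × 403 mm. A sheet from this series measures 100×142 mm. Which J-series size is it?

J3

J0: 285 × 403 mm
J1: 201 × 285 mm
J2: 142 × 201 mm
J3: 100 × 142 mm
J4: 71 × 100 mm
→ matches J3.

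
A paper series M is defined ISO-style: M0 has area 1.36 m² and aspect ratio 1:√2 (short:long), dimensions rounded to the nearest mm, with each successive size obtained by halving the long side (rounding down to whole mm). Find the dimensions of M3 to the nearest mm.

346 × 490 mm

Let M0's short side be w mm. w · w√2 = 1.36 m² = 1,360,000 mm², so w ≈ 980.6 mm and w√2 ≈ 1386.8 mm → M0 = 981 × 1387 mm.
M1: ⌊1387/2⌋ × 981 = 693 × 981 mm
M2: ⌊981/2⌋ × 693 = 490 × 693 mm
M3: ⌊693/2⌋ × 490 = 346 × 490 mm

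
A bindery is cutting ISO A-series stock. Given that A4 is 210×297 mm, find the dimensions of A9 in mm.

A5: ⌊297/2⌋ × 210 = 148 × 210 mm
A6: ⌊210/2⌋ × 148 = 105 × 148 mm
A7: ⌊148/2⌋ × 105 = 74 × 105 mm
A8: ⌊105/2⌋ × 74 = 52 × 74 mm
A9: ⌊74/2⌋ × 52 = 37 × 52 mm

37 × 52 mm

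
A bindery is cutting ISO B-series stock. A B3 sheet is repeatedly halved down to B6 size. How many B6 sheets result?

Each ISO step halves the sheet: 1 × B3 → 2 × B4 → 4 × B5 → 8 × B6
From B3 to B6 is 3 halving steps: 2^3 = 8.

8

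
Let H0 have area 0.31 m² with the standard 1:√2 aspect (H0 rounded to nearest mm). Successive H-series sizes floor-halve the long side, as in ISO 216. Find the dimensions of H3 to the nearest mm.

Let H0's short side be w mm. w · w√2 = 0.31 m² = 310,000 mm², so w ≈ 468.2 mm and w√2 ≈ 662.1 mm → H0 = 468 × 662 mm.
H1: ⌊662/2⌋ × 468 = 331 × 468 mm
H2: ⌊468/2⌋ × 331 = 234 × 331 mm
H3: ⌊331/2⌋ × 234 = 165 × 234 mm

165 × 234 mm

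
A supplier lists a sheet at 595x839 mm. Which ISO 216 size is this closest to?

Aspect ratio 839/595 ≈ 1.410 — close to the ISO √2 ≈ 1.414.
In the A-series (A0 area = 1 m²): A1 = 594 × 841 mm.
Off by 3 mm total — nearest standard size.

A1 (594 × 841 mm)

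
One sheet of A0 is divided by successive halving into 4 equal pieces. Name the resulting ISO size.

A2

4 = 2^2, so 2 halving steps.
A0 → A1 → … → A2 after 2 steps.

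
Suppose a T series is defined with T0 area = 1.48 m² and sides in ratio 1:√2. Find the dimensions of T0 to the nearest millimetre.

1023 × 1447 mm

Let the short side be w mm. Then w · w√2 = 1.48 m² = 1,480,000 mm².
w² = 1,480,000/√2, so w ≈ 1023.0 mm; long side = w√2 ≈ 1446.7 mm.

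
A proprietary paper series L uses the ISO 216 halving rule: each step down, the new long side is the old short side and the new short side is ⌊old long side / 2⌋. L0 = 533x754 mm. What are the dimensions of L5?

94 × 133 mm

L1 = 377 × 533 mm (from L0 by 1 halving).
L2: ⌊533/2⌋ × 377 = 266 × 377 mm
L3: ⌊377/2⌋ × 266 = 188 × 266 mm
L4: ⌊266/2⌋ × 188 = 133 × 188 mm
L5: ⌊188/2⌋ × 133 = 94 × 133 mm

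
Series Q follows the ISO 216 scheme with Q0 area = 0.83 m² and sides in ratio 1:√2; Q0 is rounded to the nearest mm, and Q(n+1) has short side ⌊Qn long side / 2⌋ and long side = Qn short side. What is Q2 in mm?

Let Q0's short side be w mm. w · w√2 = 0.83 m² = 830,000 mm², so w ≈ 766.1 mm and w√2 ≈ 1083.4 mm → Q0 = 766 × 1083 mm.
Q1: ⌊1083/2⌋ × 766 = 541 × 766 mm
Q2: ⌊766/2⌋ × 541 = 383 × 541 mm

383 × 541 mm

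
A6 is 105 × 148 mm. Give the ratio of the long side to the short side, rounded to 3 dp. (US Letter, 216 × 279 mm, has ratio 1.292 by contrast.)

148 / 105 = 1.410
ISO 216 targets √2 ≈ 1.414; the -0.005 deviation is from mm rounding.

1.410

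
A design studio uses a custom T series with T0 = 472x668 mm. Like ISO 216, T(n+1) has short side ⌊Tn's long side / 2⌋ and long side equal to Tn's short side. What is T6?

59 × 83 mm

T1: ⌊668/2⌋ × 472 = 334 × 472 mm
T2: ⌊472/2⌋ × 334 = 236 × 334 mm
T3: ⌊334/2⌋ × 236 = 167 × 236 mm
T4: ⌊236/2⌋ × 167 = 118 × 167 mm
T5: ⌊167/2⌋ × 118 = 83 × 118 mm
T6: ⌊118/2⌋ × 83 = 59 × 83 mm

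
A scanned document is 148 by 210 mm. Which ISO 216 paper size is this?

Aspect ratio 210/148 ≈ 1.419 — close to the ISO √2 ≈ 1.414.
In the A-series (A0 area = 1 m²): A5 = 148 × 210 mm.

A5 (148 × 210 mm)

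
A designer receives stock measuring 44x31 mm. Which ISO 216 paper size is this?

Aspect ratio 44/31 ≈ 1.419 — close to the ISO √2 ≈ 1.414.
In the B-series (B0 = 1000 × 1414 mm): B10 = 31 × 44 mm.

B10 (31 × 44 mm)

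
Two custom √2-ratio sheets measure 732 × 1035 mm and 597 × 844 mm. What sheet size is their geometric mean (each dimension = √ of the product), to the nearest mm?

661 × 935 mm

Short side: √(732 · 597) = √437004 ≈ 661.1 → 661 mm
Long side: √(1035 · 844) = √873540 ≈ 934.6 → 935 mm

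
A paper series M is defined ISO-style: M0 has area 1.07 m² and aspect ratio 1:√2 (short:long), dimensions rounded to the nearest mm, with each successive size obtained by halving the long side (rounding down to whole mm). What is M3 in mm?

Let M0's short side be w mm. w · w√2 = 1.07 m² = 1,070,000 mm², so w ≈ 869.8 mm and w√2 ≈ 1230.1 mm → M0 = 870 × 1230 mm.
M1: ⌊1230/2⌋ × 870 = 615 × 870 mm
M2: ⌊870/2⌋ × 615 = 435 × 615 mm
M3: ⌊615/2⌋ × 435 = 307 × 435 mm

307 × 435 mm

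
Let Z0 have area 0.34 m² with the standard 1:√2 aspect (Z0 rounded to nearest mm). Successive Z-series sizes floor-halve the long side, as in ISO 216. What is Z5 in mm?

86 × 122 mm

Let Z0's short side be w mm. w · w√2 = 0.34 m² = 340,000 mm², so w ≈ 490.3 mm and w√2 ≈ 693.4 mm → Z0 = 490 × 693 mm.
Z1: ⌊693/2⌋ × 490 = 346 × 490 mm
Z2: ⌊490/2⌋ × 346 = 245 × 346 mm
Z3: ⌊346/2⌋ × 245 = 173 × 245 mm
Z4: ⌊245/2⌋ × 173 = 122 × 173 mm
Z5: ⌊173/2⌋ × 122 = 86 × 122 mm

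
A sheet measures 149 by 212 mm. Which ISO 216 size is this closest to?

Aspect ratio 212/149 ≈ 1.423 — close to the ISO √2 ≈ 1.414.
In the A-series (A0 area = 1 m²): A5 = 148 × 210 mm.
Off by 3 mm total — nearest standard size.

A5 (148 × 210 mm)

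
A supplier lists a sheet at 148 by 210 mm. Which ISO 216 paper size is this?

A5 (148 × 210 mm)

Aspect ratio 210/148 ≈ 1.419 — close to the ISO √2 ≈ 1.414.
In the A-series (A0 area = 1 m²): A5 = 148 × 210 mm.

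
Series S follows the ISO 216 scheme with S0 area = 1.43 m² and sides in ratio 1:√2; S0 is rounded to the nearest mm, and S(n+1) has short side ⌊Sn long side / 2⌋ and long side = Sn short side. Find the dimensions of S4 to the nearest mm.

251 × 355 mm

Let S0's short side be w mm. w · w√2 = 1.43 m² = 1,430,000 mm², so w ≈ 1005.6 mm and w√2 ≈ 1422.1 mm → S0 = 1006 × 1422 mm.
S1: ⌊1422/2⌋ × 1006 = 711 × 1006 mm
S2: ⌊1006/2⌋ × 711 = 503 × 711 mm
S3: ⌊711/2⌋ × 503 = 355 × 503 mm
S4: ⌊503/2⌋ × 355 = 251 × 355 mm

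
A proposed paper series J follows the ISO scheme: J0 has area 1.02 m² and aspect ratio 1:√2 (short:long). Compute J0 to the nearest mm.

849 × 1201 mm

Let the short side be w mm. Then w · w√2 = 1.02 m² = 1,020,000 mm².
w² = 1,020,000/√2, so w ≈ 849.3 mm; long side = w√2 ≈ 1201.0 mm.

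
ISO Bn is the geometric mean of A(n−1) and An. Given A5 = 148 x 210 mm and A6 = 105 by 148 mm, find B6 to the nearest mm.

125 × 176 mm

Short side: √(148 · 105) = √15540 ≈ 124.7 → 125 mm
Long side: √(210 · 148) = √31080 ≈ 176.3 → 176 mm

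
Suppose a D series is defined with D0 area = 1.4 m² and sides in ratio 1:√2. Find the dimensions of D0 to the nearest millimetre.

Let the short side be w mm. Then w · w√2 = 1.4 m² = 1,400,000 mm².
w² = 1,400,000/√2, so w ≈ 995.0 mm; long side = w√2 ≈ 1407.1 mm.

995 × 1407 mm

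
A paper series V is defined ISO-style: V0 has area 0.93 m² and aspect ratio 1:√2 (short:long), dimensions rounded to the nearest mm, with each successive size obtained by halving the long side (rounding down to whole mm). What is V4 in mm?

Let V0's short side be w mm. w · w√2 = 0.93 m² = 930,000 mm², so w ≈ 810.9 mm and w√2 ≈ 1146.8 mm → V0 = 811 × 1147 mm.
V1: ⌊1147/2⌋ × 811 = 573 × 811 mm
V2: ⌊811/2⌋ × 573 = 405 × 573 mm
V3: ⌊573/2⌋ × 405 = 286 × 405 mm
V4: ⌊405/2⌋ × 286 = 202 × 286 mm

202 × 286 mm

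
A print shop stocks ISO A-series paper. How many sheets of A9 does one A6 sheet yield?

A6 = 105 × 148 mm; A9 = 37 × 52 mm.
Each halving step doubles the count; 3 steps from A6 to A9.
2^3 = 8.

8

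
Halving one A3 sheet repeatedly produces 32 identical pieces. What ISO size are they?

32 = 2^5, so 5 halving steps.
A3 → A4 → … → A8 after 5 steps.

A8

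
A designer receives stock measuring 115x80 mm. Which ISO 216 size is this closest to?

C7 (81 × 114 mm)

Aspect ratio 115/80 ≈ 1.438 (ISO target is √2 ≈ 1.414).
In the C-series (envelope sizes, between A and B): C7 = 81 × 114 mm.
Off by 2 mm total — nearest standard size.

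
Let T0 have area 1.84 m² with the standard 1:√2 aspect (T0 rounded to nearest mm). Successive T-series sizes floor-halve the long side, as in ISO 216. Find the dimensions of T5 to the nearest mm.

201 × 285 mm

Let T0's short side be w mm. w · w√2 = 1.84 m² = 1,840,000 mm², so w ≈ 1140.6 mm and w√2 ≈ 1613.1 mm → T0 = 1141 × 1613 mm.
T1: ⌊1613/2⌋ × 1141 = 806 × 1141 mm
T2: ⌊1141/2⌋ × 806 = 570 × 806 mm
T3: ⌊806/2⌋ × 570 = 403 × 570 mm
T4: ⌊570/2⌋ × 403 = 285 × 403 mm
T5: ⌊403/2⌋ × 285 = 201 × 285 mm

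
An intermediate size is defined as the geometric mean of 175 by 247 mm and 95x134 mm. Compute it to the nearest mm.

129 × 182 mm

Short side: √(175 · 95) = √16625 ≈ 128.9 → 129 mm
Long side: √(247 · 134) = √33098 ≈ 181.9 → 182 mm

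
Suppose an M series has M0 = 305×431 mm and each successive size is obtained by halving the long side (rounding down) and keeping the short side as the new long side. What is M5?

53 × 76 mm

M1: ⌊431/2⌋ × 305 = 215 × 305 mm
M2: ⌊305/2⌋ × 215 = 152 × 215 mm
M3: ⌊215/2⌋ × 152 = 107 × 152 mm
M4: ⌊152/2⌋ × 107 = 76 × 107 mm
M5: ⌊107/2⌋ × 76 = 53 × 76 mm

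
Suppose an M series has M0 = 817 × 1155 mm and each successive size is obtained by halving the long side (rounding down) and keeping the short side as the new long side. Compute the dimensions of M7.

M1 = 577 × 817 mm (from M0 by 1 halving).
M2: ⌊817/2⌋ × 577 = 408 × 577 mm
M3: ⌊577/2⌋ × 408 = 288 × 408 mm
M4: ⌊408/2⌋ × 288 = 204 × 288 mm
M5: ⌊288/2⌋ × 204 = 144 × 204 mm
M6: ⌊204/2⌋ × 144 = 102 × 144 mm
M7: ⌊144/2⌋ × 102 = 72 × 102 mm

72 × 102 mm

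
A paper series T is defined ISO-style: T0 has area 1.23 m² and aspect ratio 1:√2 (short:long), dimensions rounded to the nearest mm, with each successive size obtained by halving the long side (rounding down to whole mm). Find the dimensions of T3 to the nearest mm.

329 × 466 mm

Let T0's short side be w mm. w · w√2 = 1.23 m² = 1,230,000 mm², so w ≈ 932.6 mm and w√2 ≈ 1318.9 mm → T0 = 933 × 1319 mm.
T1: ⌊1319/2⌋ × 933 = 659 × 933 mm
T2: ⌊933/2⌋ × 659 = 466 × 659 mm
T3: ⌊659/2⌋ × 466 = 329 × 466 mm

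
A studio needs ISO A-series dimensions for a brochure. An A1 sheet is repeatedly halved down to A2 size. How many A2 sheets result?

A1 = 594 × 841 mm; A2 = 420 × 594 mm.
Each halving step doubles the count; 1 step from A1 to A2.
2^1 = 2.

2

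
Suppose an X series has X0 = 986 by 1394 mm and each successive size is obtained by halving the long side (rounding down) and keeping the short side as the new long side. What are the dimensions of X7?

X1 = 697 × 986 mm (from X0 by 1 halving).
X2: ⌊986/2⌋ × 697 = 493 × 697 mm
X3: ⌊697/2⌋ × 493 = 348 × 493 mm
X4: ⌊493/2⌋ × 348 = 246 × 348 mm
X5: ⌊348/2⌋ × 246 = 174 × 246 mm
X6: ⌊246/2⌋ × 174 = 123 × 174 mm
X7: ⌊174/2⌋ × 123 = 87 × 123 mm

87 × 123 mm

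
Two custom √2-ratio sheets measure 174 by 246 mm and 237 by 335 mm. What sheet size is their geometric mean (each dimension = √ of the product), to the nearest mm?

203 × 287 mm

Short side: √(174 · 237) = √41238 ≈ 203.1 → 203 mm
Long side: √(246 · 335) = √82410 ≈ 287.1 → 287 mm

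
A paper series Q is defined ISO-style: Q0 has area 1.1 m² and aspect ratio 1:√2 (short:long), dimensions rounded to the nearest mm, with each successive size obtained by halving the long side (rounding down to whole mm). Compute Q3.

311 × 441 mm

Let Q0's short side be w mm. w · w√2 = 1.1 m² = 1,100,000 mm², so w ≈ 881.9 mm and w√2 ≈ 1247.3 mm → Q0 = 882 × 1247 mm.
Q1: ⌊1247/2⌋ × 882 = 623 × 882 mm
Q2: ⌊882/2⌋ × 623 = 441 × 623 mm
Q3: ⌊623/2⌋ × 441 = 311 × 441 mm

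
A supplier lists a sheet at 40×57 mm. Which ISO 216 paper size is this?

Aspect ratio 57/40 ≈ 1.425 — close to the ISO √2 ≈ 1.414.
In the C-series (envelope sizes, between A and B): C9 = 40 × 57 mm.

C9 (40 × 57 mm)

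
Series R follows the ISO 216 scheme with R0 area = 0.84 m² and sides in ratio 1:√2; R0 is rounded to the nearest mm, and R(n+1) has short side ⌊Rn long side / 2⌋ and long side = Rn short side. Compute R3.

Let R0's short side be w mm. w · w√2 = 0.84 m² = 840,000 mm², so w ≈ 770.7 mm and w√2 ≈ 1089.9 mm → R0 = 771 × 1090 mm.
R1: ⌊1090/2⌋ × 771 = 545 × 771 mm
R2: ⌊771/2⌋ × 545 = 385 × 545 mm
R3: ⌊545/2⌋ × 385 = 272 × 385 mm

272 × 385 mm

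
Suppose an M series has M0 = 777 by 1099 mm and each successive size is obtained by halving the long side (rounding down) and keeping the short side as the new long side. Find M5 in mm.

M1: ⌊1099/2⌋ × 777 = 549 × 777 mm
M2: ⌊777/2⌋ × 549 = 388 × 549 mm
M3: ⌊549/2⌋ × 388 = 274 × 388 mm
M4: ⌊388/2⌋ × 274 = 194 × 274 mm
M5: ⌊274/2⌋ × 194 = 137 × 194 mm

137 × 194 mm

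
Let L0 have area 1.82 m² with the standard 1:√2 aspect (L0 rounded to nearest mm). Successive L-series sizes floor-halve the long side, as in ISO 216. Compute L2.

567 × 802 mm

Let L0's short side be w mm. w · w√2 = 1.82 m² = 1,820,000 mm², so w ≈ 1134.4 mm and w√2 ≈ 1604.3 mm → L0 = 1134 × 1604 mm.
L1: ⌊1604/2⌋ × 1134 = 802 × 1134 mm
L2: ⌊1134/2⌋ × 802 = 567 × 802 mm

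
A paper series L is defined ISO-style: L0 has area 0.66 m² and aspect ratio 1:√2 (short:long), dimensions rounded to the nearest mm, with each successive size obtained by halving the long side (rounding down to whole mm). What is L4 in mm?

170 × 241 mm

Let L0's short side be w mm. w · w√2 = 0.66 m² = 660,000 mm², so w ≈ 683.1 mm and w√2 ≈ 966.1 mm → L0 = 683 × 966 mm.
L1: ⌊966/2⌋ × 683 = 483 × 683 mm
L2: ⌊683/2⌋ × 483 = 341 × 483 mm
L3: ⌊483/2⌋ × 341 = 241 × 341 mm
L4: ⌊341/2⌋ × 241 = 170 × 241 mm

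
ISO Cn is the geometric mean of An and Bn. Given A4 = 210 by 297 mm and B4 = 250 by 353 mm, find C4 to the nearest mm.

Short side: √(210 · 250) = √52500 ≈ 229.1 → 229 mm
Long side: √(297 · 353) = √104841 ≈ 323.8 → 324 mm

229 × 324 mm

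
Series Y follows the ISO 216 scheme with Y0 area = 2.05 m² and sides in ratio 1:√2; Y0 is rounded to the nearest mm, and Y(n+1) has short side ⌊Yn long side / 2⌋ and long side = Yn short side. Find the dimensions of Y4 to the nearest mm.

301 × 425 mm

Let Y0's short side be w mm. w · w√2 = 2.05 m² = 2,050,000 mm², so w ≈ 1204.0 mm and w√2 ≈ 1702.7 mm → Y0 = 1204 × 1703 mm.
Y1: ⌊1703/2⌋ × 1204 = 851 × 1204 mm
Y2: ⌊1204/2⌋ × 851 = 602 × 851 mm
Y3: ⌊851/2⌋ × 602 = 425 × 602 mm
Y4: ⌊602/2⌋ × 425 = 301 × 425 mm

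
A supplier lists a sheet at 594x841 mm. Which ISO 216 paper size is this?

Aspect ratio 841/594 ≈ 1.416 — close to the ISO √2 ≈ 1.414.
In the A-series (A0 area = 1 m²): A1 = 594 × 841 mm.

A1 (594 × 841 mm)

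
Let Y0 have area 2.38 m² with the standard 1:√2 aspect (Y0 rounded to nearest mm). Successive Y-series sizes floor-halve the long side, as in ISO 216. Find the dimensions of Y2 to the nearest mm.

Let Y0's short side be w mm. w · w√2 = 2.38 m² = 2,380,000 mm², so w ≈ 1297.3 mm and w√2 ≈ 1834.6 mm → Y0 = 1297 × 1835 mm.
Y1: ⌊1835/2⌋ × 1297 = 917 × 1297 mm
Y2: ⌊1297/2⌋ × 917 = 648 × 917 mm

648 × 917 mm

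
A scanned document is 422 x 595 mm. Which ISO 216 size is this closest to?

Aspect ratio 595/422 ≈ 1.410 — close to the ISO √2 ≈ 1.414.
In the A-series (A0 area = 1 m²): A2 = 420 × 594 mm.
Off by 3 mm total — nearest standard size.

A2 (420 × 594 mm)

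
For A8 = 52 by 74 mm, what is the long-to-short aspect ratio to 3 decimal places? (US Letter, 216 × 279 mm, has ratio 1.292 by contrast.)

1.423

74 / 52 = 1.423
ISO 216 targets √2 ≈ 1.414; the +0.009 deviation is from mm rounding.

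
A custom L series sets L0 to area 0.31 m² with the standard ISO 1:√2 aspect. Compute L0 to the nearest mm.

Let the short side be w mm. Then w · w√2 = 0.31 m² = 310,000 mm².
w² = 310,000/√2, so w ≈ 468.2 mm; long side = w√2 ≈ 662.1 mm.

468 × 662 mm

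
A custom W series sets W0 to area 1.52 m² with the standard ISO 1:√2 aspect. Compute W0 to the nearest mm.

Let the short side be w mm. Then w · w√2 = 1.52 m² = 1,520,000 mm².
w² = 1,520,000/√2, so w ≈ 1036.7 mm; long side = w√2 ≈ 1466.2 mm.

1037 × 1466 mm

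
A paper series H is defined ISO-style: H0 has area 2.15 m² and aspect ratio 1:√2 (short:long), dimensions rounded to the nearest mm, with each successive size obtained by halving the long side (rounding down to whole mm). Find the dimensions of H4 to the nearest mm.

308 × 436 mm

Let H0's short side be w mm. w · w√2 = 2.15 m² = 2,150,000 mm², so w ≈ 1233.0 mm and w√2 ≈ 1743.7 mm → H0 = 1233 × 1744 mm.
H1: ⌊1744/2⌋ × 1233 = 872 × 1233 mm
H2: ⌊1233/2⌋ × 872 = 616 × 872 mm
H3: ⌊872/2⌋ × 616 = 436 × 616 mm
H4: ⌊616/2⌋ × 436 = 308 × 436 mm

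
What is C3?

324 × 458 mm

C0 = 917 × 1297 mm (C0 is the geometric mean of A0 and B0, aspect 1:√2).
C1: ⌊1297/2⌋ × 917 = 648 × 917 mm
C2: ⌊917/2⌋ × 648 = 458 × 648 mm
C3: ⌊648/2⌋ × 458 = 324 × 458 mm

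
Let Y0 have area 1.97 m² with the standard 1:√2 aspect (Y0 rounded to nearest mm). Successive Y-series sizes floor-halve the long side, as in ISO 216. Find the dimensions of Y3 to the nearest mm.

Let Y0's short side be w mm. w · w√2 = 1.97 m² = 1,970,000 mm², so w ≈ 1180.3 mm and w√2 ≈ 1669.1 mm → Y0 = 1180 × 1669 mm.
Y1: ⌊1669/2⌋ × 1180 = 834 × 1180 mm
Y2: ⌊1180/2⌋ × 834 = 590 × 834 mm
Y3: ⌊834/2⌋ × 590 = 417 × 590 mm

417 × 590 mm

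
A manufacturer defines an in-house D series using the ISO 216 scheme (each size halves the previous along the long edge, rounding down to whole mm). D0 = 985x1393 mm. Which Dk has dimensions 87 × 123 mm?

D7

D0: 985 × 1393 mm
D1: 696 × 985 mm
D2: 492 × 696 mm
D3: 348 × 492 mm
D4: 246 × 348 mm
D5: 174 × 246 mm
D6: 123 × 174 mm
D7: 87 × 123 mm
D8: 61 × 87 mm
→ matches D7.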